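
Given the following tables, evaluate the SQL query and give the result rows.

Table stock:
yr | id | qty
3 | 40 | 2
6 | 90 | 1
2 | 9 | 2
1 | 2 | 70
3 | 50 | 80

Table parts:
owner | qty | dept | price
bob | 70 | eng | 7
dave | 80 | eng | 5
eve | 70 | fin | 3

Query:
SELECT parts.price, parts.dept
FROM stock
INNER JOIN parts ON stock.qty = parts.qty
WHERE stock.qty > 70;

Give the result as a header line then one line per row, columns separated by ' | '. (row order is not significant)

After JOIN parts (3 rows):
stock.yr | stock.id | stock.qty | parts.owner | parts.qty | parts.dept | parts.price
1 | 2 | 70 | bob | 70 | eng | 7
1 | 2 | 70 | eve | 70 | fin | 3
3 | 50 | 80 | dave | 80 | eng | 5
After WHERE (1 rows):
stock.yr | stock.id | stock.qty | parts.owner | parts.qty | parts.dept | parts.price
3 | 50 | 80 | dave | 80 | eng | 5
After SELECT (1 rows):
parts.price | parts.dept
5 | eng

== RESULT ==
parts.price | parts.dept
5 | eng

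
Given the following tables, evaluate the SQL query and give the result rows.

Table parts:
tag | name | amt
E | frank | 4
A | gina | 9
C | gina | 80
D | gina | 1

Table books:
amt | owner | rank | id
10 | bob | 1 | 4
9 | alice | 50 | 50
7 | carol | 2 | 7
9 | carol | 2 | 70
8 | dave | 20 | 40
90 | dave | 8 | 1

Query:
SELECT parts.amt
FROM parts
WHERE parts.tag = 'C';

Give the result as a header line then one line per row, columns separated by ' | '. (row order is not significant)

== RESULT ==
parts.amt
80

Derivation:
After WHERE (1 rows):
parts.tag | parts.name | parts.amt
C | gina | 80
After SELECT (1 rows):
parts.amt
80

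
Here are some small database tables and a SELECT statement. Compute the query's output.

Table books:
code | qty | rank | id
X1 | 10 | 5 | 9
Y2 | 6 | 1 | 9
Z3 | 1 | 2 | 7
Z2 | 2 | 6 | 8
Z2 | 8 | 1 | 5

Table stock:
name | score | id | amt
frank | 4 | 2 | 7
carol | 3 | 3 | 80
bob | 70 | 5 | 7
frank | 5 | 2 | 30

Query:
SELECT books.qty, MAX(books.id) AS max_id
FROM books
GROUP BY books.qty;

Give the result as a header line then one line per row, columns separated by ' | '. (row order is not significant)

== RESULT ==
books.qty | max_id
10 | 9
6 | 9
1 | 7
2 | 8
8 | 5

Derivation:
After GROUP BY (5 rows):
books.qty | max_id
10 | 9
6 | 9
1 | 7
2 | 8
8 | 5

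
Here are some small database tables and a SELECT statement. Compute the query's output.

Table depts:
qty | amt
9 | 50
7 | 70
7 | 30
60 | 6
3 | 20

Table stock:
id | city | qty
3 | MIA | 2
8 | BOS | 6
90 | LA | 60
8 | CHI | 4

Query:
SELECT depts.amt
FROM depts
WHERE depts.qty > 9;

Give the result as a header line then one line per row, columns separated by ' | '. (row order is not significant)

After WHERE (1 rows):
depts.qty | depts.amt
60 | 6
After SELECT (1 rows):
depts.amt
6

== RESULT ==
depts.amt
6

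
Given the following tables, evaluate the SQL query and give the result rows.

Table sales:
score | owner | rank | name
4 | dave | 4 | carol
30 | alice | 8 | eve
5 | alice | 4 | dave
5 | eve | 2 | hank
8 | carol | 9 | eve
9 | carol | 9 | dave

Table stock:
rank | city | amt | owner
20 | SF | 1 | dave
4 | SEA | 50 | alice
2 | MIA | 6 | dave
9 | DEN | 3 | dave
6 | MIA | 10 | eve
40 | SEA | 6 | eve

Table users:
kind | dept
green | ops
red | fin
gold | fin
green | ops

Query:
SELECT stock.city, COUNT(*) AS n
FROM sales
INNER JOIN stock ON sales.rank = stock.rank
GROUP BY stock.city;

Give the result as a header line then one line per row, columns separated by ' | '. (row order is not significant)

After JOIN stock (5 rows):
sales.score | sales.owner | sales.rank | sales.name | stock.rank | stock.city | stock.amt | stock.owner
4 | dave | 4 | carol | 4 | SEA | 50 | alice
5 | alice | 4 | dave | 4 | SEA | 50 | alice
5 | eve | 2 | hank | 2 | MIA | 6 | dave
8 | carol | 9 | eve | 9 | DEN | 3 | dave
9 | carol | 9 | dave | 9 | DEN | 3 | dave
After GROUP BY (3 rows):
stock.city | n
SEA | 2
MIA | 1
DEN | 2

== RESULT ==
stock.city | n
SEA | 2
MIA | 1
DEN | 2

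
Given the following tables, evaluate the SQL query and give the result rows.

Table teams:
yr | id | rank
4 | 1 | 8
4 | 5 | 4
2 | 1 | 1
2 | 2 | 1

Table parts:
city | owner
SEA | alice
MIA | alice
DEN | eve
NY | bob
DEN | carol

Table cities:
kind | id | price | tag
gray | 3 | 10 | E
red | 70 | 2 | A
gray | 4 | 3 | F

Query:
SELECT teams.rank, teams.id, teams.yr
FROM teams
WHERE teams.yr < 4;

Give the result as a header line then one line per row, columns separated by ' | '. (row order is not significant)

== RESULT ==
teams.rank | teams.id | teams.yr
1 | 1 | 2
1 | 2 | 2

Derivation:
After WHERE (2 rows):
teams.yr | teams.id | teams.rank
2 | 1 | 1
2 | 2 | 1
After SELECT (2 rows):
teams.rank | teams.id | teams.yr
1 | 1 | 2
1 | 2 | 2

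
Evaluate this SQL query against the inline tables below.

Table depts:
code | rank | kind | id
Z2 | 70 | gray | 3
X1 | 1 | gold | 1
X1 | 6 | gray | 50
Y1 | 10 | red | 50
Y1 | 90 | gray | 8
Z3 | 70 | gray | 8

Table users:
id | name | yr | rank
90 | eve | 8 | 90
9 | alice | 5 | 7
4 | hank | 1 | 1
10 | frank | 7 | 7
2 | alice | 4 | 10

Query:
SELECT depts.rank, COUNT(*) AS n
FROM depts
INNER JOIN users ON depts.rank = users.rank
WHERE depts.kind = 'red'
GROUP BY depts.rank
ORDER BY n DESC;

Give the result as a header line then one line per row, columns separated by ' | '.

== RESULT ==
depts.rank | n
10 | 1

Derivation:
After JOIN users (3 rows):
depts.code | depts.rank | depts.kind | depts.id | users.id | users.name | users.yr | users.rank
X1 | 1 | gold | 1 | 4 | hank | 1 | 1
Y1 | 10 | red | 50 | 2 | alice | 4 | 10
Y1 | 90 | gray | 8 | 90 | eve | 8 | 90
After WHERE (1 rows):
depts.code | depts.rank | depts.kind | depts.id | users.id | users.name | users.yr | users.rank
Y1 | 10 | red | 50 | 2 | alice | 4 | 10
After GROUP BY (1 rows):
depts.rank | n
10 | 1
After ORDER BY (1 rows):
depts.rank | n
10 | 1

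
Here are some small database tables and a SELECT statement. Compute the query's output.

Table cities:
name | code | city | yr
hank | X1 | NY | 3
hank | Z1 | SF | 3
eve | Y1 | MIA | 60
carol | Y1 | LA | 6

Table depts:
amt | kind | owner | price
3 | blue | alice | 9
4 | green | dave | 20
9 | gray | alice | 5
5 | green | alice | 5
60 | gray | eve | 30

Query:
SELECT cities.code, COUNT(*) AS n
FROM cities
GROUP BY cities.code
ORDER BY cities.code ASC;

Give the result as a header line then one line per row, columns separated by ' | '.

== RESULT ==
cities.code | n
X1 | 1
Y1 | 2
Z1 | 1

Derivation:
After GROUP BY (3 rows):
cities.code | n
X1 | 1
Z1 | 1
Y1 | 2
After ORDER BY (3 rows):
cities.code | n
X1 | 1
Y1 | 2
Z1 | 1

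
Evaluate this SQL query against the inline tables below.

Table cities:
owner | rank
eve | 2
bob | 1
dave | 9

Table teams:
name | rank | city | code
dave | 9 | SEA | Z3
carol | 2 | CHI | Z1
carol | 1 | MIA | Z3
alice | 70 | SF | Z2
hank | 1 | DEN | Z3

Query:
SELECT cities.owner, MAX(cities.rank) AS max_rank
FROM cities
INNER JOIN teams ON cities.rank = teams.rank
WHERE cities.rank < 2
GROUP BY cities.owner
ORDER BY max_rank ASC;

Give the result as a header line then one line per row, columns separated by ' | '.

== RESULT ==
cities.owner | max_rank
bob | 1

Derivation:
After JOIN teams (4 rows):
cities.owner | cities.rank | teams.name | teams.rank | teams.city | teams.code
eve | 2 | carol | 2 | CHI | Z1
bob | 1 | carol | 1 | MIA | Z3
bob | 1 | hank | 1 | DEN | Z3
dave | 9 | dave | 9 | SEA | Z3
After WHERE (2 rows):
cities.owner | cities.rank | teams.name | teams.rank | teams.city | teams.code
bob | 1 | carol | 1 | MIA | Z3
bob | 1 | hank | 1 | DEN | Z3
After GROUP BY (1 rows):
cities.owner | max_rank
bob | 1
After ORDER BY (1 rows):
cities.owner | max_rank
bob | 1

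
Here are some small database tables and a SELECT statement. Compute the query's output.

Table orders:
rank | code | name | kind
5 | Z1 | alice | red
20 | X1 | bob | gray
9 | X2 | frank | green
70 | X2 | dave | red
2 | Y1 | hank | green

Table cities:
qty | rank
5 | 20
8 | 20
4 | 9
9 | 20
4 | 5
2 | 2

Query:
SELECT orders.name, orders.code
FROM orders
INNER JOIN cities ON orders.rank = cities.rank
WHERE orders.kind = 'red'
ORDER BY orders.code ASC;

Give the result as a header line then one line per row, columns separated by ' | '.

After JOIN cities (6 rows):
orders.rank | orders.code | orders.name | orders.kind | cities.qty | cities.rank
5 | Z1 | alice | red | 4 | 5
20 | X1 | bob | gray | 5 | 20
20 | X1 | bob | gray | 8 | 20
20 | X1 | bob | gray | 9 | 20
9 | X2 | frank | green | 4 | 9
2 | Y1 | hank | green | 2 | 2
After WHERE (1 rows):
orders.rank | orders.code | orders.name | orders.kind | cities.qty | cities.rank
5 | Z1 | alice | red | 4 | 5
After SELECT (1 rows):
orders.name | orders.code
alice | Z1
After ORDER BY (1 rows):
orders.name | orders.code
alice | Z1

== RESULT ==
orders.name | orders.code
alice | Z1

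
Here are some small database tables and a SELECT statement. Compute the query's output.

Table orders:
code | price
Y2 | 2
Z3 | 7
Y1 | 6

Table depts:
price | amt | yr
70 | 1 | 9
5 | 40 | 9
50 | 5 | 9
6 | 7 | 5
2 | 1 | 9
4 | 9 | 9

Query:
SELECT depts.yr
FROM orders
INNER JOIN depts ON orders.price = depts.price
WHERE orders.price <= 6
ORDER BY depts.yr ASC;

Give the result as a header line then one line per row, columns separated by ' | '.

After JOIN depts (2 rows):
orders.code | orders.price | depts.price | depts.amt | depts.yr
Y2 | 2 | 2 | 1 | 9
Y1 | 6 | 6 | 7 | 5
After WHERE (2 rows):
orders.code | orders.price | depts.price | depts.amt | depts.yr
Y2 | 2 | 2 | 1 | 9
Y1 | 6 | 6 | 7 | 5
After SELECT (2 rows):
depts.yr
9
5
After ORDER BY (2 rows):
depts.yr
5
9

== RESULT ==
depts.yr
5
9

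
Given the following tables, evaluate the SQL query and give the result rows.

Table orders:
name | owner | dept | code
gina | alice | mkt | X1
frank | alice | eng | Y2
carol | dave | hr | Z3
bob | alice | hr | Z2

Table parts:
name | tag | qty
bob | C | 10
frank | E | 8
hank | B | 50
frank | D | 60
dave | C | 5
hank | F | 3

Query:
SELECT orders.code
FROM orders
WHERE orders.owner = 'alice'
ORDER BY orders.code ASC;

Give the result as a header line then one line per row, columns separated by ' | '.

After WHERE (3 rows):
orders.name | orders.owner | orders.dept | orders.code
gina | alice | mkt | X1
frank | alice | eng | Y2
bob | alice | hr | Z2
After SELECT (3 rows):
orders.code
X1
Y2
Z2
After ORDER BY (3 rows):
orders.code
X1
Y2
Z2

== RESULT ==
orders.code
X1
Y2
Z2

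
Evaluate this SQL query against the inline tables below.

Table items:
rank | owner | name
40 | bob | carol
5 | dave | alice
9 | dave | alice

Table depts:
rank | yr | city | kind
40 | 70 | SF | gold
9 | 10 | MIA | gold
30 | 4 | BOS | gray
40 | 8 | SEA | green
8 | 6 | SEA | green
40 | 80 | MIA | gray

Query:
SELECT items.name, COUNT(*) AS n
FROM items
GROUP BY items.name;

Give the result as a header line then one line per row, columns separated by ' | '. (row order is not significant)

After GROUP BY (2 rows):
items.name | n
carol | 1
alice | 2

== RESULT ==
items.name | n
carol | 1
alice | 2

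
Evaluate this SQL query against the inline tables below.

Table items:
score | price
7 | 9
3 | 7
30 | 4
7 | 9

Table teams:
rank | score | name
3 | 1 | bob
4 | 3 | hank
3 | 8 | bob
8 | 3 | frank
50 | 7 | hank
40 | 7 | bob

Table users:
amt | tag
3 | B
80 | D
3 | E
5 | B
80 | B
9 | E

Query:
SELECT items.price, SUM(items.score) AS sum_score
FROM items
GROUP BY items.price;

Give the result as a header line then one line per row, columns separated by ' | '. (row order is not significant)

After GROUP BY (3 rows):
items.price | sum_score
9 | 14
7 | 3
4 | 30

== RESULT ==
items.price | sum_score
9 | 14
7 | 3
4 | 30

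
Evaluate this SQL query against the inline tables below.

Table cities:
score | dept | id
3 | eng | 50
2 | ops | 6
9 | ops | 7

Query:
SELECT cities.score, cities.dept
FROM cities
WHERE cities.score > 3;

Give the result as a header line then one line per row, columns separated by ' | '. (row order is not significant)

== RESULT ==
cities.score | cities.dept
9 | ops

Derivation:
After WHERE (1 rows):
cities.score | cities.dept | cities.id
9 | ops | 7
After SELECT (1 rows):
cities.score | cities.dept
9 | ops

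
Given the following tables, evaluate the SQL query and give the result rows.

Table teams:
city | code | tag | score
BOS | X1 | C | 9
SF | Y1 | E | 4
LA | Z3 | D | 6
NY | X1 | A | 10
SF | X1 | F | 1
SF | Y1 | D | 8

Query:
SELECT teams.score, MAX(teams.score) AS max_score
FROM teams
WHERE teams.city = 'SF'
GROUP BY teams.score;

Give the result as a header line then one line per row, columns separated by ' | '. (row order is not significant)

After WHERE (3 rows):
teams.city | teams.code | teams.tag | teams.score
SF | Y1 | E | 4
SF | X1 | F | 1
SF | Y1 | D | 8
After GROUP BY (3 rows):
teams.score | max_score
4 | 4
1 | 1
8 | 8

== RESULT ==
teams.score | max_score
4 | 4
1 | 1
8 | 8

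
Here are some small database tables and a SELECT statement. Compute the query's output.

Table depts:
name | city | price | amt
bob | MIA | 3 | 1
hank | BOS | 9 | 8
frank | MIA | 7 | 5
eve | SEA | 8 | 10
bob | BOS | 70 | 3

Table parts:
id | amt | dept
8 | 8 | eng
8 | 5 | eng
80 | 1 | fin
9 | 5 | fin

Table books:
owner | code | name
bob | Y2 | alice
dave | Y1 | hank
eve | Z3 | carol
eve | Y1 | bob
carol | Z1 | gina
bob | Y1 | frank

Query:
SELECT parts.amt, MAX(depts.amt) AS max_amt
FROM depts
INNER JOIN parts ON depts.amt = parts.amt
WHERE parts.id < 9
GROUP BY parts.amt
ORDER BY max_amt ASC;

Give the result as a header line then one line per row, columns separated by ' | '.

== RESULT ==
parts.amt | max_amt
5 | 5
8 | 8

Derivation:
After JOIN parts (4 rows):
depts.name | depts.city | depts.price | depts.amt | parts.id | parts.amt | parts.dept
bob | MIA | 3 | 1 | 80 | 1 | fin
hank | BOS | 9 | 8 | 8 | 8 | eng
frank | MIA | 7 | 5 | 8 | 5 | eng
frank | MIA | 7 | 5 | 9 | 5 | fin
After WHERE (2 rows):
depts.name | depts.city | depts.price | depts.amt | parts.id | parts.amt | parts.dept
hank | BOS | 9 | 8 | 8 | 8 | eng
frank | MIA | 7 | 5 | 8 | 5 | eng
After GROUP BY (2 rows):
parts.amt | max_amt
8 | 8
5 | 5
After ORDER BY (2 rows):
parts.amt | max_amt
5 | 5
8 | 8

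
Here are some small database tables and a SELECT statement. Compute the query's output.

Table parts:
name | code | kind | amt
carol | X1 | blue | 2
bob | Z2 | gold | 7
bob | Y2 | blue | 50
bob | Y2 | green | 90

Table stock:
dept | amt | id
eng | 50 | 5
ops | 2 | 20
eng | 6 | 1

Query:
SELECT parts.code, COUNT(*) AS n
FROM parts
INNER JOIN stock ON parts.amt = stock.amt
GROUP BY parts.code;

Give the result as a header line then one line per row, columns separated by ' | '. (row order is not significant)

== RESULT ==
parts.code | n
X1 | 1
Y2 | 1

Derivation:
After JOIN stock (2 rows):
parts.name | parts.code | parts.kind | parts.amt | stock.dept | stock.amt | stock.id
carol | X1 | blue | 2 | ops | 2 | 20
bob | Y2 | blue | 50 | eng | 50 | 5
After GROUP BY (2 rows):
parts.code | n
X1 | 1
Y2 | 1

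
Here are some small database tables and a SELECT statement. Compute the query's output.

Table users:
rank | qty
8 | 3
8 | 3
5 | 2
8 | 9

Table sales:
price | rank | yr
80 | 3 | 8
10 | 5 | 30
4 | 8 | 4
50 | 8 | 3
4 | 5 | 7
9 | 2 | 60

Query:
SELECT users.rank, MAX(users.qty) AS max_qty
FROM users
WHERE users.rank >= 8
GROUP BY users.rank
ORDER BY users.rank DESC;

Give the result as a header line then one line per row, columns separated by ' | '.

After WHERE (3 rows):
users.rank | users.qty
8 | 3
8 | 3
8 | 9
After GROUP BY (1 rows):
users.rank | max_qty
8 | 9
After ORDER BY (1 rows):
users.rank | max_qty
8 | 9

== RESULT ==
users.rank | max_qty
8 | 9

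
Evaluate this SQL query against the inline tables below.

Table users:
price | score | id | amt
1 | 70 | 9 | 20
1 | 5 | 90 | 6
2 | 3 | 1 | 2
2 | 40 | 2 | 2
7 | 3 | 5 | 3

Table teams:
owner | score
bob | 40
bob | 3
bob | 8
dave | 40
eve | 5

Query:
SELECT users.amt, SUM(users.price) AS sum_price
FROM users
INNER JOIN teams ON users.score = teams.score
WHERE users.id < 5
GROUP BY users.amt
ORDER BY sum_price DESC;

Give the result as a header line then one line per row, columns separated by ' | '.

After JOIN teams (5 rows):
users.price | users.score | users.id | users.amt | teams.owner | teams.score
1 | 5 | 90 | 6 | eve | 5
2 | 3 | 1 | 2 | bob | 3
2 | 40 | 2 | 2 | bob | 40
2 | 40 | 2 | 2 | dave | 40
7 | 3 | 5 | 3 | bob | 3
After WHERE (3 rows):
users.price | users.score | users.id | users.amt | teams.owner | teams.score
2 | 3 | 1 | 2 | bob | 3
2 | 40 | 2 | 2 | bob | 40
2 | 40 | 2 | 2 | dave | 40
After GROUP BY (1 rows):
users.amt | sum_price
2 | 6
After ORDER BY (1 rows):
users.amt | sum_price
2 | 6

== RESULT ==
users.amt | sum_price
2 | 6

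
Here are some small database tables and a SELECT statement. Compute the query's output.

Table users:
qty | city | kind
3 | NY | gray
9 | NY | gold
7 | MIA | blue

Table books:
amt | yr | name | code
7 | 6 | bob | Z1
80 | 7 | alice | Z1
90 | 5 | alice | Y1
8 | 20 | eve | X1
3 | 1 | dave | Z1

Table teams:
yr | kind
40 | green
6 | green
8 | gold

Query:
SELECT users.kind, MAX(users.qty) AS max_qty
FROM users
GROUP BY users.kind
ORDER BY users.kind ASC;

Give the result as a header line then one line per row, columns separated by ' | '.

After GROUP BY (3 rows):
users.kind | max_qty
gray | 3
gold | 9
blue | 7
After ORDER BY (3 rows):
users.kind | max_qty
blue | 7
gold | 9
gray | 3

== RESULT ==
users.kind | max_qty
blue | 7
gold | 9
gray | 3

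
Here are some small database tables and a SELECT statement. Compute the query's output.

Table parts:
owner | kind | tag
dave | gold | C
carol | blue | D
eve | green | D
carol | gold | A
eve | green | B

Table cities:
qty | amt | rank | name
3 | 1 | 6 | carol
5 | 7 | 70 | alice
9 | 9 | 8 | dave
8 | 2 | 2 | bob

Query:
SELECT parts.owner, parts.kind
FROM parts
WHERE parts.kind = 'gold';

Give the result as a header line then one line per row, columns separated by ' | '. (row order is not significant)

After WHERE (2 rows):
parts.owner | parts.kind | parts.tag
dave | gold | C
carol | gold | A
After SELECT (2 rows):
parts.owner | parts.kind
dave | gold
carol | gold

== RESULT ==
parts.owner | parts.kind
dave | gold
carol | gold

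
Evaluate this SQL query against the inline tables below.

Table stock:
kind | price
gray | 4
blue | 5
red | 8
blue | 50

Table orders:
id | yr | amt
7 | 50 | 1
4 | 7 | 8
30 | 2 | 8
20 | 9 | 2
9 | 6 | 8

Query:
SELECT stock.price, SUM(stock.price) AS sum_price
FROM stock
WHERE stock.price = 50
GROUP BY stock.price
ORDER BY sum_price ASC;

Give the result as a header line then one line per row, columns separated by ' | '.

== RESULT ==
stock.price | sum_price
50 | 50

Derivation:
After WHERE (1 rows):
stock.kind | stock.price
blue | 50
After GROUP BY (1 rows):
stock.price | sum_price
50 | 50
After ORDER BY (1 rows):
stock.price | sum_price
50 | 50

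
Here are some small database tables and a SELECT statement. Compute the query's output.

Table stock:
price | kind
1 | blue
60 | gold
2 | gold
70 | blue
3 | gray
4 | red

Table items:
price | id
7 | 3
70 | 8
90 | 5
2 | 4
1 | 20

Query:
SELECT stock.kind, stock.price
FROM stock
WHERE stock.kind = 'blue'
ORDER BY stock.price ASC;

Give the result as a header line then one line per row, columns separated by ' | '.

== RESULT ==
stock.kind | stock.price
blue | 1
blue | 70

Derivation:
After WHERE (2 rows):
stock.price | stock.kind
1 | blue
70 | blue
After SELECT (2 rows):
stock.kind | stock.price
blue | 1
blue | 70
After ORDER BY (2 rows):
stock.kind | stock.price
blue | 1
blue | 70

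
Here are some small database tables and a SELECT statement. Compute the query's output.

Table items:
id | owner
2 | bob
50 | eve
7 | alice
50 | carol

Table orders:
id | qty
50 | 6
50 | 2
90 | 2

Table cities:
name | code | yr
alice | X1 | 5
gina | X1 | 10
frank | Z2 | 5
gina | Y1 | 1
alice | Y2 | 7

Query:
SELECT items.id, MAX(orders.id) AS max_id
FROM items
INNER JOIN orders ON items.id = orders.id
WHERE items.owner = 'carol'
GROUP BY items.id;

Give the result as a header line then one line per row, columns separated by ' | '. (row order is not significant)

== RESULT ==
items.id | max_id
50 | 50

Derivation:
After JOIN orders (4 rows):
items.id | items.owner | orders.id | orders.qty
50 | eve | 50 | 6
50 | eve | 50 | 2
50 | carol | 50 | 6
50 | carol | 50 | 2
After WHERE (2 rows):
items.id | items.owner | orders.id | orders.qty
50 | carol | 50 | 6
50 | carol | 50 | 2
After GROUP BY (1 rows):
items.id | max_id
50 | 50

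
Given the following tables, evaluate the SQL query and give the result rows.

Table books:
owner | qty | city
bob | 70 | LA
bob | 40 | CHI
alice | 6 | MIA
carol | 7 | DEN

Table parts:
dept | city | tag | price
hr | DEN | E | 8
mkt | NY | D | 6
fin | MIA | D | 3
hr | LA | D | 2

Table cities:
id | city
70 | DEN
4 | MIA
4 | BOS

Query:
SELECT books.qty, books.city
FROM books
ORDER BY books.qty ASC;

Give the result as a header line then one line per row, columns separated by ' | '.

== RESULT ==
books.qty | books.city
6 | MIA
7 | DEN
40 | CHI
70 | LA

Derivation:
After SELECT (4 rows):
books.qty | books.city
70 | LA
40 | CHI
6 | MIA
7 | DEN
After ORDER BY (4 rows):
books.qty | books.city
6 | MIA
7 | DEN
40 | CHI
70 | LA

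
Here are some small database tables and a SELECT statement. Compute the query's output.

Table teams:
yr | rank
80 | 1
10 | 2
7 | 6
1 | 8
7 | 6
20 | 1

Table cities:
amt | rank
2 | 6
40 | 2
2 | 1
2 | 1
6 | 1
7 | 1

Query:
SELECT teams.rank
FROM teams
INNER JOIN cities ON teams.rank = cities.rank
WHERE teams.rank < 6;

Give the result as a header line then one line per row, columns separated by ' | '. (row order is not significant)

== RESULT ==
teams.rank
1
1
1
1
2
1
1
1
1

Derivation:
After JOIN cities (11 rows):
teams.yr | teams.rank | cities.amt | cities.rank
80 | 1 | 2 | 1
80 | 1 | 2 | 1
80 | 1 | 6 | 1
80 | 1 | 7 | 1
10 | 2 | 40 | 2
7 | 6 | 2 | 6
7 | 6 | 2 | 6
20 | 1 | 2 | 1
20 | 1 | 2 | 1
20 | 1 | 6 | 1
20 | 1 | 7 | 1
After WHERE (9 rows):
teams.yr | teams.rank | cities.amt | cities.rank
80 | 1 | 2 | 1
80 | 1 | 2 | 1
80 | 1 | 6 | 1
80 | 1 | 7 | 1
10 | 2 | 40 | 2
20 | 1 | 2 | 1
20 | 1 | 2 | 1
20 | 1 | 6 | 1
20 | 1 | 7 | 1
After SELECT (9 rows):
teams.rank
1
1
1
1
2
1
1
1
1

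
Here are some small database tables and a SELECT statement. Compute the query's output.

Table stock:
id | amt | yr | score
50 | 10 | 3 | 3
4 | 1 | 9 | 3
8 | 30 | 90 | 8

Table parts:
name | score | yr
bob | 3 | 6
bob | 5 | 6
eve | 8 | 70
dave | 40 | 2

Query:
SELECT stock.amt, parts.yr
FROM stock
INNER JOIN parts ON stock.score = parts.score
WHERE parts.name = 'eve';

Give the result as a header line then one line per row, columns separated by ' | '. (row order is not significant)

== RESULT ==
stock.amt | parts.yr
30 | 70

Derivation:
After JOIN parts (3 rows):
stock.id | stock.amt | stock.yr | stock.score | parts.name | parts.score | parts.yr
50 | 10 | 3 | 3 | bob | 3 | 6
4 | 1 | 9 | 3 | bob | 3 | 6
8 | 30 | 90 | 8 | eve | 8 | 70
After WHERE (1 rows):
stock.id | stock.amt | stock.yr | stock.score | parts.name | parts.score | parts.yr
8 | 30 | 90 | 8 | eve | 8 | 70
After SELECT (1 rows):
stock.amt | parts.yr
30 | 70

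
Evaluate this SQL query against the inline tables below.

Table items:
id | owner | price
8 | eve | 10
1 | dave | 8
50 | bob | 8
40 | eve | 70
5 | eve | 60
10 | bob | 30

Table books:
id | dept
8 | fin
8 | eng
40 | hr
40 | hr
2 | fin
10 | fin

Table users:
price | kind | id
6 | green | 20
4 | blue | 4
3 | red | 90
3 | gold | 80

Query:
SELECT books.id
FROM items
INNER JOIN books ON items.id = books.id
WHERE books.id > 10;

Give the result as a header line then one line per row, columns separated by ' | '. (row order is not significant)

== RESULT ==
books.id
40
40

Derivation:
After JOIN books (5 rows):
items.id | items.owner | items.price | books.id | books.dept
8 | eve | 10 | 8 | fin
8 | eve | 10 | 8 | eng
40 | eve | 70 | 40 | hr
40 | eve | 70 | 40 | hr
10 | bob | 30 | 10 | fin
After WHERE (2 rows):
items.id | items.owner | items.price | books.id | books.dept
40 | eve | 70 | 40 | hr
40 | eve | 70 | 40 | hr
After SELECT (2 rows):
books.id
40
40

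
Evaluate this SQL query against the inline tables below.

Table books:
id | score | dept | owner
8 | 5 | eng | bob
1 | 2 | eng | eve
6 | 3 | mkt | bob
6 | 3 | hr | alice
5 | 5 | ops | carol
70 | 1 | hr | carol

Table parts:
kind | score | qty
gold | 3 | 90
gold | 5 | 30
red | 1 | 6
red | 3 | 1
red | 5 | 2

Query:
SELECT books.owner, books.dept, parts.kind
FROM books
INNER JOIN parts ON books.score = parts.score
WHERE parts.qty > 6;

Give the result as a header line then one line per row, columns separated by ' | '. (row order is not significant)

== RESULT ==
books.owner | books.dept | parts.kind
bob | eng | gold
bob | mkt | gold
alice | hr | gold
carol | ops | gold

Derivation:
After JOIN parts (9 rows):
books.id | books.score | books.dept | books.owner | parts.kind | parts.score | parts.qty
8 | 5 | eng | bob | gold | 5 | 30
8 | 5 | eng | bob | red | 5 | 2
6 | 3 | mkt | bob | gold | 3 | 90
6 | 3 | mkt | bob | red | 3 | 1
6 | 3 | hr | alice | gold | 3 | 90
6 | 3 | hr | alice | red | 3 | 1
5 | 5 | ops | carol | gold | 5 | 30
5 | 5 | ops | carol | red | 5 | 2
70 | 1 | hr | carol | red | 1 | 6
After WHERE (4 rows):
books.id | books.score | books.dept | books.owner | parts.kind | parts.score | parts.qty
8 | 5 | eng | bob | gold | 5 | 30
6 | 3 | mkt | bob | gold | 3 | 90
6 | 3 | hr | alice | gold | 3 | 90
5 | 5 | ops | carol | gold | 5 | 30
After SELECT (4 rows):
books.owner | books.dept | parts.kind
bob | eng | gold
bob | mkt | gold
alice | hr | gold
carol | ops | gold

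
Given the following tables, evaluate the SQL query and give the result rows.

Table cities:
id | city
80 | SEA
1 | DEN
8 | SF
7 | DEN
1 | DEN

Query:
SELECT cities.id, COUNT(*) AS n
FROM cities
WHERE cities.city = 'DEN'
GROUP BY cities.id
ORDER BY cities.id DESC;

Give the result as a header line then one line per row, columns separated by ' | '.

== RESULT ==
cities.id | n
7 | 1
1 | 2

Derivation:
After WHERE (3 rows):
cities.id | cities.city
1 | DEN
7 | DEN
1 | DEN
After GROUP BY (2 rows):
cities.id | n
1 | 2
7 | 1
After ORDER BY (2 rows):
cities.id | n
7 | 1
1 | 2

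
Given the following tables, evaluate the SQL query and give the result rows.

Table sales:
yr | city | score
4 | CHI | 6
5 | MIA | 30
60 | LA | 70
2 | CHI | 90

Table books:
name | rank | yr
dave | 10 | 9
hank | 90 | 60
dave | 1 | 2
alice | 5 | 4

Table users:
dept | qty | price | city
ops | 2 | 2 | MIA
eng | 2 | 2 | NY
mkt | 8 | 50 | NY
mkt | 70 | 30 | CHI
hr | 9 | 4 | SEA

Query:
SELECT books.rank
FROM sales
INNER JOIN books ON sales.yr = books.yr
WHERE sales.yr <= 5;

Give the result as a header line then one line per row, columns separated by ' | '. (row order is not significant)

After JOIN books (3 rows):
sales.yr | sales.city | sales.score | books.name | books.rank | books.yr
4 | CHI | 6 | alice | 5 | 4
60 | LA | 70 | hank | 90 | 60
2 | CHI | 90 | dave | 1 | 2
After WHERE (2 rows):
sales.yr | sales.city | sales.score | books.name | books.rank | books.yr
4 | CHI | 6 | alice | 5 | 4
2 | CHI | 90 | dave | 1 | 2
After SELECT (2 rows):
books.rank
5
1

== RESULT ==
books.rank
5
1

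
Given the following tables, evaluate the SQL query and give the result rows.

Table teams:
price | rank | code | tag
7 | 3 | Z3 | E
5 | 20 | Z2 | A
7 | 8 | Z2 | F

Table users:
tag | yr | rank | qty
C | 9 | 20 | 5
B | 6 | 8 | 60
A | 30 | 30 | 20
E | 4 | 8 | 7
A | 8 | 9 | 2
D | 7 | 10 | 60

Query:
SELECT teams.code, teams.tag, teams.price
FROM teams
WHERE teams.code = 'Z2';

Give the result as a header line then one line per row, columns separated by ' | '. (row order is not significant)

After WHERE (2 rows):
teams.price | teams.rank | teams.code | teams.tag
5 | 20 | Z2 | A
7 | 8 | Z2 | F
After SELECT (2 rows):
teams.code | teams.tag | teams.price
Z2 | A | 5
Z2 | F | 7

== RESULT ==
teams.code | teams.tag | teams.price
Z2 | A | 5
Z2 | F | 7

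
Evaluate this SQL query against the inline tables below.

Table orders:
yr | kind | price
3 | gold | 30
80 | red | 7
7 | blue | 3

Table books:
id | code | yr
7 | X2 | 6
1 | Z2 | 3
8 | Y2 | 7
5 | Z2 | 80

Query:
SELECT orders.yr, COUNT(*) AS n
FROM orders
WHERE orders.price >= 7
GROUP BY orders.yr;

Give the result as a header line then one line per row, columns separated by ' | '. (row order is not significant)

== RESULT ==
orders.yr | n
3 | 1
80 | 1

Derivation:
After WHERE (2 rows):
orders.yr | orders.kind | orders.price
3 | gold | 30
80 | red | 7
After GROUP BY (2 rows):
orders.yr | n
3 | 1
80 | 1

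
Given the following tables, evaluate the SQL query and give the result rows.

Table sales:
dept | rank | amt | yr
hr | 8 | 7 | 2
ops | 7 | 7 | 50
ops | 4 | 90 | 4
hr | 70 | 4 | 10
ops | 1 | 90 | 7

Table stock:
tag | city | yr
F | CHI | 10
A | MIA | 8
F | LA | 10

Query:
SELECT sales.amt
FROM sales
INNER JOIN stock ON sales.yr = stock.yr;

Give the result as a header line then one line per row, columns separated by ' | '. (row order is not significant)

== RESULT ==
sales.amt
4
4

Derivation:
After JOIN stock (2 rows):
sales.dept | sales.rank | sales.amt | sales.yr | stock.tag | stock.city | stock.yr
hr | 70 | 4 | 10 | F | CHI | 10
hr | 70 | 4 | 10 | F | LA | 10
After SELECT (2 rows):
sales.amt
4
4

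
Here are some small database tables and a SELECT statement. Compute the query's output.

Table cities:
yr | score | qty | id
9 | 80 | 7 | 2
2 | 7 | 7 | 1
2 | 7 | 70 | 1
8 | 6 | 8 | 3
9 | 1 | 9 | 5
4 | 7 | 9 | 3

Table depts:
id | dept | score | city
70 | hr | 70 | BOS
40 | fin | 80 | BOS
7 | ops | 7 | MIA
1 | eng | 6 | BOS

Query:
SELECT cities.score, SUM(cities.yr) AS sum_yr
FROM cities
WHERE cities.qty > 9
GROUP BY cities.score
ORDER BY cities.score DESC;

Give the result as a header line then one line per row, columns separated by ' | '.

After WHERE (1 rows):
cities.yr | cities.score | cities.qty | cities.id
2 | 7 | 70 | 1
After GROUP BY (1 rows):
cities.score | sum_yr
7 | 2
After ORDER BY (1 rows):
cities.score | sum_yr
7 | 2

== RESULT ==
cities.score | sum_yr
7 | 2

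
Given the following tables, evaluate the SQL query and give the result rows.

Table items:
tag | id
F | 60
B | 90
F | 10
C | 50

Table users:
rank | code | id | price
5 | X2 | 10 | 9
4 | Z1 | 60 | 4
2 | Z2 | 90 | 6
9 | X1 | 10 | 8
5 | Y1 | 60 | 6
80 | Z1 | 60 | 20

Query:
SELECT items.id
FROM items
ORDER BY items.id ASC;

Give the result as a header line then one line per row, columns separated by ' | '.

== RESULT ==
items.id
10
50
60
90

Derivation:
After SELECT (4 rows):
items.id
60
90
10
50
After ORDER BY (4 rows):
items.id
10
50
60
90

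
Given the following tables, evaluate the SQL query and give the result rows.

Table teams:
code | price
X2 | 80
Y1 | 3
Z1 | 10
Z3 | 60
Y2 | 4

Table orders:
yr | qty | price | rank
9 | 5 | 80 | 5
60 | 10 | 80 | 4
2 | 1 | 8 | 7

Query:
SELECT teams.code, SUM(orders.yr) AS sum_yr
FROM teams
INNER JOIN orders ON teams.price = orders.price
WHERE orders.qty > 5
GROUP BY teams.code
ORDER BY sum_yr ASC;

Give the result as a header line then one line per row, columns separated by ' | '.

== RESULT ==
teams.code | sum_yr
X2 | 60

Derivation:
After JOIN orders (2 rows):
teams.code | teams.price | orders.yr | orders.qty | orders.price | orders.rank
X2 | 80 | 9 | 5 | 80 | 5
X2 | 80 | 60 | 10 | 80 | 4
After WHERE (1 rows):
teams.code | teams.price | orders.yr | orders.qty | orders.price | orders.rank
X2 | 80 | 60 | 10 | 80 | 4
After GROUP BY (1 rows):
teams.code | sum_yr
X2 | 60
After ORDER BY (1 rows):
teams.code | sum_yr
X2 | 60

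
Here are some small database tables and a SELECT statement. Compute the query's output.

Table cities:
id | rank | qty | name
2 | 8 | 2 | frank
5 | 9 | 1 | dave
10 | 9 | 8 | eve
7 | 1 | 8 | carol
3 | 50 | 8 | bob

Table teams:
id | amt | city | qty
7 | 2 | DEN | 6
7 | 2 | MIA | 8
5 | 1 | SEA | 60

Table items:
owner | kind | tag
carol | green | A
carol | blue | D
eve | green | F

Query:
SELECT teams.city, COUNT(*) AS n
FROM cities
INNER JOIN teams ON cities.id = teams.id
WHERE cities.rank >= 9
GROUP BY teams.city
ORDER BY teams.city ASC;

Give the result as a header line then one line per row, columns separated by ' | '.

After JOIN teams (3 rows):
cities.id | cities.rank | cities.qty | cities.name | teams.id | teams.amt | teams.city | teams.qty
5 | 9 | 1 | dave | 5 | 1 | SEA | 60
7 | 1 | 8 | carol | 7 | 2 | DEN | 6
7 | 1 | 8 | carol | 7 | 2 | MIA | 8
After WHERE (1 rows):
cities.id | cities.rank | cities.qty | cities.name | teams.id | teams.amt | teams.city | teams.qty
5 | 9 | 1 | dave | 5 | 1 | SEA | 60
After GROUP BY (1 rows):
teams.city | n
SEA | 1
After ORDER BY (1 rows):
teams.city | n
SEA | 1

== RESULT ==
teams.city | n
SEA | 1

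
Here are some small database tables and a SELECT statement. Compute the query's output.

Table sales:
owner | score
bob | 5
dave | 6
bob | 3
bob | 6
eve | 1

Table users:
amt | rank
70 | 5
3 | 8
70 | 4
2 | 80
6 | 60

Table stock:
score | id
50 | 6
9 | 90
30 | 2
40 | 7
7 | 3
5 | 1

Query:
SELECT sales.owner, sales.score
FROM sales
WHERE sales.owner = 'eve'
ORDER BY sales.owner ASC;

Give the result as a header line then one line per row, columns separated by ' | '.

== RESULT ==
sales.owner | sales.score
eve | 1

Derivation:
After WHERE (1 rows):
sales.owner | sales.score
eve | 1
After SELECT (1 rows):
sales.owner | sales.score
eve | 1
After ORDER BY (1 rows):
sales.owner | sales.score
eve | 1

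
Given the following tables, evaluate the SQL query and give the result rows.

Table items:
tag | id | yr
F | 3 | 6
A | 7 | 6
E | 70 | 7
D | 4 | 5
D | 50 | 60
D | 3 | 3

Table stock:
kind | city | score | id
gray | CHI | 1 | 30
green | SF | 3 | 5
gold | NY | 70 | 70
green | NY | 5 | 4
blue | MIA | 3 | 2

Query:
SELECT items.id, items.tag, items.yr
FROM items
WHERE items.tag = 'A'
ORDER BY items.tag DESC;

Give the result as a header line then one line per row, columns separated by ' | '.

== RESULT ==
items.id | items.tag | items.yr
7 | A | 6

Derivation:
After WHERE (1 rows):
items.tag | items.id | items.yr
A | 7 | 6
After SELECT (1 rows):
items.id | items.tag | items.yr
7 | A | 6
After ORDER BY (1 rows):
items.id | items.tag | items.yr
7 | A | 6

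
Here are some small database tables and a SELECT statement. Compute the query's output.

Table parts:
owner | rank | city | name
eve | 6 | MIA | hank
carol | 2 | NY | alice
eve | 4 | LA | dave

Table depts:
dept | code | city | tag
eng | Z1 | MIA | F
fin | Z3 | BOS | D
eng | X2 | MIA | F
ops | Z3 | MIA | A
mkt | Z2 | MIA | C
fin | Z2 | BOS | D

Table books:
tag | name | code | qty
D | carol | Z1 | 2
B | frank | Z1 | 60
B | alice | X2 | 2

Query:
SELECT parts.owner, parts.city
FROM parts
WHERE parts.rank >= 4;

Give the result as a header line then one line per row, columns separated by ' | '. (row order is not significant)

== RESULT ==
parts.owner | parts.city
eve | MIA
eve | LA

Derivation:
After WHERE (2 rows):
parts.owner | parts.rank | parts.city | parts.name
eve | 6 | MIA | hank
eve | 4 | LA | dave
After SELECT (2 rows):
parts.owner | parts.city
eve | MIA
eve | LA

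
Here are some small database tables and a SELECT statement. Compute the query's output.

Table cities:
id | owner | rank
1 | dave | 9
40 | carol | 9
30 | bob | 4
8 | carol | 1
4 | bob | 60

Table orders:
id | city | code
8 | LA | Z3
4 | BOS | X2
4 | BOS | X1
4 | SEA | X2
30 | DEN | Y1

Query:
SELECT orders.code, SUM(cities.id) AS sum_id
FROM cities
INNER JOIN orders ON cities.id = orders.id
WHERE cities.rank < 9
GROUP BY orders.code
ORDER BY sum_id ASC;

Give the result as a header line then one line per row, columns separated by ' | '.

After JOIN orders (5 rows):
cities.id | cities.owner | cities.rank | orders.id | orders.city | orders.code
30 | bob | 4 | 30 | DEN | Y1
8 | carol | 1 | 8 | LA | Z3
4 | bob | 60 | 4 | BOS | X2
4 | bob | 60 | 4 | BOS | X1
4 | bob | 60 | 4 | SEA | X2
After WHERE (2 rows):
cities.id | cities.owner | cities.rank | orders.id | orders.city | orders.code
30 | bob | 4 | 30 | DEN | Y1
8 | carol | 1 | 8 | LA | Z3
After GROUP BY (2 rows):
orders.code | sum_id
Y1 | 30
Z3 | 8
After ORDER BY (2 rows):
orders.code | sum_id
Z3 | 8
Y1 | 30

== RESULT ==
orders.code | sum_id
Z3 | 8
Y1 | 30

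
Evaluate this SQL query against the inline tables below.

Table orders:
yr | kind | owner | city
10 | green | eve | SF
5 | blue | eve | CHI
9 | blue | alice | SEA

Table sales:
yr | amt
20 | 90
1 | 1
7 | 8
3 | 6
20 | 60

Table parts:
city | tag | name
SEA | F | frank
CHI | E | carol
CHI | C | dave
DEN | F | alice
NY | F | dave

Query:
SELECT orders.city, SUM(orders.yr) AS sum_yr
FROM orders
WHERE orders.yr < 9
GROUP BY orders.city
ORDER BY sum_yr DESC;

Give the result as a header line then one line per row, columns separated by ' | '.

After WHERE (1 rows):
orders.yr | orders.kind | orders.owner | orders.city
5 | blue | eve | CHI
After GROUP BY (1 rows):
orders.city | sum_yr
CHI | 5
After ORDER BY (1 rows):
orders.city | sum_yr
CHI | 5

== RESULT ==
orders.city | sum_yr
CHI | 5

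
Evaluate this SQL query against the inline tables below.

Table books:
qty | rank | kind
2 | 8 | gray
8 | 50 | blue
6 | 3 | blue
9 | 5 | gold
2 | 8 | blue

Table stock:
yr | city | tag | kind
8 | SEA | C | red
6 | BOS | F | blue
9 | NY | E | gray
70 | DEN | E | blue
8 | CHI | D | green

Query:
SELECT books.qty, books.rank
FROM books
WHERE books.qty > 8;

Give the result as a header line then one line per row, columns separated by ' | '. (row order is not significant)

== RESULT ==
books.qty | books.rank
9 | 5

Derivation:
After WHERE (1 rows):
books.qty | books.rank | books.kind
9 | 5 | gold
After SELECT (1 rows):
books.qty | books.rank
9 | 5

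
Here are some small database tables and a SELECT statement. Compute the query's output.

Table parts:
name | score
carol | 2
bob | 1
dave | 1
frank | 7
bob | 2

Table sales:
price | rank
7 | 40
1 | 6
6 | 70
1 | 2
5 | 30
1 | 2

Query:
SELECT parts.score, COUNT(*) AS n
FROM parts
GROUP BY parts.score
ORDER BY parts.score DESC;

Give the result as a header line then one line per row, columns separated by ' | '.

== RESULT ==
parts.score | n
7 | 1
2 | 2
1 | 2

Derivation:
After GROUP BY (3 rows):
parts.score | n
2 | 2
1 | 2
7 | 1
After ORDER BY (3 rows):
parts.score | n
7 | 1
2 | 2
1 | 2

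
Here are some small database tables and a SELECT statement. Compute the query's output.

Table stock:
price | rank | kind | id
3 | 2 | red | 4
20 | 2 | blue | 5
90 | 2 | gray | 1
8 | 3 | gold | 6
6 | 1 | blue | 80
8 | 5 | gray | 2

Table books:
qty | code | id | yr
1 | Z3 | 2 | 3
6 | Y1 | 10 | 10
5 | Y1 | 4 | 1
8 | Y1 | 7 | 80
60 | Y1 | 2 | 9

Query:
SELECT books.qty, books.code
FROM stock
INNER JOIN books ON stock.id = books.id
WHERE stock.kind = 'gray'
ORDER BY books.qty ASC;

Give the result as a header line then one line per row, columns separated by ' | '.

== RESULT ==
books.qty | books.code
1 | Z3
60 | Y1

Derivation:
After JOIN books (3 rows):
stock.price | stock.rank | stock.kind | stock.id | books.qty | books.code | books.id | books.yr
3 | 2 | red | 4 | 5 | Y1 | 4 | 1
8 | 5 | gray | 2 | 1 | Z3 | 2 | 3
8 | 5 | gray | 2 | 60 | Y1 | 2 | 9
After WHERE (2 rows):
stock.price | stock.rank | stock.kind | stock.id | books.qty | books.code | books.id | books.yr
8 | 5 | gray | 2 | 1 | Z3 | 2 | 3
8 | 5 | gray | 2 | 60 | Y1 | 2 | 9
After SELECT (2 rows):
books.qty | books.code
1 | Z3
60 | Y1
After ORDER BY (2 rows):
books.qty | books.code
1 | Z3
60 | Y1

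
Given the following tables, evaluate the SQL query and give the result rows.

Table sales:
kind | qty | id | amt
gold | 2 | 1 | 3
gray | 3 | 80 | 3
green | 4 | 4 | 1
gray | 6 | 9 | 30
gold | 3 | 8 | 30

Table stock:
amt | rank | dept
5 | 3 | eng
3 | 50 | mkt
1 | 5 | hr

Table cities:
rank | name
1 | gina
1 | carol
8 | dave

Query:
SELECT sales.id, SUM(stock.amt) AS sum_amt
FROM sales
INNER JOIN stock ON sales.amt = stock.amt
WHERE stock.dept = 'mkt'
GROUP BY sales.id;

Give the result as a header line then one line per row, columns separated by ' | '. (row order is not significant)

After JOIN stock (3 rows):
sales.kind | sales.qty | sales.id | sales.amt | stock.amt | stock.rank | stock.dept
gold | 2 | 1 | 3 | 3 | 50 | mkt
gray | 3 | 80 | 3 | 3 | 50 | mkt
green | 4 | 4 | 1 | 1 | 5 | hr
After WHERE (2 rows):
sales.kind | sales.qty | sales.id | sales.amt | stock.amt | stock.rank | stock.dept
gold | 2 | 1 | 3 | 3 | 50 | mkt
gray | 3 | 80 | 3 | 3 | 50 | mkt
After GROUP BY (2 rows):
sales.id | sum_amt
1 | 3
80 | 3

== RESULT ==
sales.id | sum_amt
1 | 3
80 | 3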